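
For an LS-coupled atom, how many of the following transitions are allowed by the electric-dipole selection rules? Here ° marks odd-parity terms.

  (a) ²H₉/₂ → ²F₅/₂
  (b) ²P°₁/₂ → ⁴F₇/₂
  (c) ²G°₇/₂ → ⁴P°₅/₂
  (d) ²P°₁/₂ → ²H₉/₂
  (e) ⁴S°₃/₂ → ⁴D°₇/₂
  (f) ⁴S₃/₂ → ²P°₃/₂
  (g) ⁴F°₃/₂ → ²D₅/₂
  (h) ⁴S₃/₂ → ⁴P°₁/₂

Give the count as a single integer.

1

(a) forbidden (parity, ΔL, ΔJ fail)
(b) forbidden (ΔS, ΔL, ΔJ fail)
(c) forbidden (parity, ΔS, ΔL fail)
(d) forbidden (ΔL, ΔJ fail)
(e) forbidden (parity, ΔL, ΔJ fail)
(f) forbidden (ΔS fails)
(g) forbidden (ΔS fails)
(h) allowed
Total allowed: 1 of 8.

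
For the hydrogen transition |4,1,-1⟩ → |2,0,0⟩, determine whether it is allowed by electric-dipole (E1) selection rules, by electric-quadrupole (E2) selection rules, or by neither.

E1

Δl = 0 − 1 = -1; l_i + l_f = 1.
Δm_l = +1.
E1 (Δl = ±1, |Δm_l| ≤ 1): satisfied.
E2 (Δl = 0,±2, l_i+l_f ≥ 2, |Δm_l| ≤ 2): not satisfied.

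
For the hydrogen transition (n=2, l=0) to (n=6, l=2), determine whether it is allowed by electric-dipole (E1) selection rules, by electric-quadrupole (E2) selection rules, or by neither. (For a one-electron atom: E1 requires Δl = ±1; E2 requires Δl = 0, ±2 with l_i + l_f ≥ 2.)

E2

Δl = 2 − 0 = +2; l_i + l_f = 2.
E1 (Δl = ±1): not satisfied.
E2 (Δl = 0,±2, l_i+l_f ≥ 2): satisfied.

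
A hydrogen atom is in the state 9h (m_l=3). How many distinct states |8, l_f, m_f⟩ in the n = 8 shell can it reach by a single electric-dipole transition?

E1 requires Δl = ±1, so l_f ∈ {4, 6}; with 0 ≤ l_f ≤ n_f−1 = 7, the allowed l_f values are {4, 6}.
For l_f = 4: m_f ∈ {m_i−1, m_i, m_i+1} ∩ [−4, 4] = {2, 3, 4} → 3 states.
For l_f = 6: m_f ∈ {m_i−1, m_i, m_i+1} ∩ [−6, 6] = {2, 3, 4} → 3 states.
Total: 6.

6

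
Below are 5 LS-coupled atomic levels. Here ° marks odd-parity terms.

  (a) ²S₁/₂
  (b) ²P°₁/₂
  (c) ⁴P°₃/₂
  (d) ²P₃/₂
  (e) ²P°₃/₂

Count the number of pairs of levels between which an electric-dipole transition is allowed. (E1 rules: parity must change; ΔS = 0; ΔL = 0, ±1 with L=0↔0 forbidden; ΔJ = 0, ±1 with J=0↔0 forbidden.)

(a)–(b): allowed.
(a)–(c): forbidden (ΔS).
(a)–(d): forbidden (parity).
(a)–(e): allowed.
(b)–(c): forbidden (parity, ΔS).
(b)–(d): allowed.
(b)–(e): forbidden (parity).
(c)–(d): forbidden (ΔS).
(c)–(e): forbidden (parity, ΔS).
(d)–(e): allowed.
Allowed pairs: 4 of 10.

4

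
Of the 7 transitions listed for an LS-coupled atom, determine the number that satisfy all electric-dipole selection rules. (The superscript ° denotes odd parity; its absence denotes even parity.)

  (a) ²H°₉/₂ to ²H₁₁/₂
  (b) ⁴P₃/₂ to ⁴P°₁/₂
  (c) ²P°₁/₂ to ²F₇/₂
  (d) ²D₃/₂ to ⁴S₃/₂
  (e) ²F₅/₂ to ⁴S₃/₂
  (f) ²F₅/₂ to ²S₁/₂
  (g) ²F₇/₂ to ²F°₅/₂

3

(a) allowed
(b) allowed
(c) forbidden (ΔL, ΔJ fail)
(d) forbidden (parity, ΔS, ΔL fail)
(e) forbidden (parity, ΔS, ΔL fail)
(f) forbidden (parity, ΔL, ΔJ fail)
(g) allowed
Total allowed: 3 of 7.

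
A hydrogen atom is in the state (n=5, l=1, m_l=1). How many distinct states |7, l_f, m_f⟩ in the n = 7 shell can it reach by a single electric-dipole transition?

E1 requires Δl = ±1, so l_f ∈ {0, 2}; with 0 ≤ l_f ≤ n_f−1 = 6, the allowed l_f values are {0, 2}.
For l_f = 0: m_f ∈ {m_i−1, m_i, m_i+1} ∩ [−0, 0] = {0} → 1 state.
For l_f = 2: m_f ∈ {m_i−1, m_i, m_i+1} ∩ [−2, 2] = {0, 1, 2} → 3 states.
Total: 4.

4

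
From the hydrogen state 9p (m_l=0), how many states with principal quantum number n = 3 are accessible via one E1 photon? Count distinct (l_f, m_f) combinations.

4

E1 requires Δl = ±1, so l_f ∈ {0, 2}; with 0 ≤ l_f ≤ n_f−1 = 2, the allowed l_f values are {0, 2}.
For l_f = 0: m_f ∈ {m_i−1, m_i, m_i+1} ∩ [−0, 0] = {0} → 1 state.
For l_f = 2: m_f ∈ {m_i−1, m_i, m_i+1} ∩ [−2, 2] = {-1, 0, 1} → 3 states.
Total: 4.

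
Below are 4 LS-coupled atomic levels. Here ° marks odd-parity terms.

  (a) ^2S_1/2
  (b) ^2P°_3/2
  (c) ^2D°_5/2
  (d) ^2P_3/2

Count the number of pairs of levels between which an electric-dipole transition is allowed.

(a)–(b): allowed.
(a)–(c): forbidden (ΔL, ΔJ).
(a)–(d): forbidden (parity).
(b)–(c): forbidden (parity).
(b)–(d): allowed.
(c)–(d): allowed.
Allowed pairs: 3 of 6.

3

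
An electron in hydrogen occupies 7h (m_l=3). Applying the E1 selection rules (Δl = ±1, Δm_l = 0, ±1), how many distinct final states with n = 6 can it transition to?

3

E1 requires Δl = ±1, so l_f ∈ {4, 6}; with 0 ≤ l_f ≤ n_f−1 = 5, the allowed l_f values are {4}.
For l_f = 4: m_f ∈ {m_i−1, m_i, m_i+1} ∩ [−4, 4] = {2, 3, 4} → 3 states.
Total: 3.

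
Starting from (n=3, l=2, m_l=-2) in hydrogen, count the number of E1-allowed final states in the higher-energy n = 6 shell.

4

E1 requires Δl = ±1, so l_f ∈ {1, 3}; with 0 ≤ l_f ≤ n_f−1 = 5, the allowed l_f values are {1, 3}.
For l_f = 1: m_f ∈ {m_i−1, m_i, m_i+1} ∩ [−1, 1] = {-1} → 1 state.
For l_f = 3: m_f ∈ {m_i−1, m_i, m_i+1} ∩ [−3, 3] = {-3, -2, -1} → 3 states.
Total: 4.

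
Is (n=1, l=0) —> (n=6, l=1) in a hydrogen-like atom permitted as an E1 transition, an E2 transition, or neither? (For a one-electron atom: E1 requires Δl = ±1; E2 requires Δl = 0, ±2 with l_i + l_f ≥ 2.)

E1

Δl = 1 − 0 = +1; l_i + l_f = 1.
E1 (Δl = ±1): satisfied.
E2 (Δl = 0,±2, l_i+l_f ≥ 2): not satisfied.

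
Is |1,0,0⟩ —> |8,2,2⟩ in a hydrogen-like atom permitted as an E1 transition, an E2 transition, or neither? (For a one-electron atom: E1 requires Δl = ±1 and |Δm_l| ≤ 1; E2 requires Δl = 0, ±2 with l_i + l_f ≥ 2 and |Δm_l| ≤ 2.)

E2

Δl = 2 − 0 = +2; l_i + l_f = 2.
Δm_l = +2.
E1 (Δl = ±1, |Δm_l| ≤ 1): not satisfied.
E2 (Δl = 0,±2, l_i+l_f ≥ 2, |Δm_l| ≤ 2): satisfied.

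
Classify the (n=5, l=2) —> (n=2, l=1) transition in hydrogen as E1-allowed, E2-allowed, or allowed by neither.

Δl = 1 − 2 = -1; l_i + l_f = 3.
E1 (Δl = ±1): satisfied.
E2 (Δl = 0,±2, l_i+l_f ≥ 2): not satisfied.

E1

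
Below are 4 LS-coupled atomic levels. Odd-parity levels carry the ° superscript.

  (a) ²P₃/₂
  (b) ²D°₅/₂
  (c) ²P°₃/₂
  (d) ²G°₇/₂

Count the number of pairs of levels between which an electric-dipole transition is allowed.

2

(a)–(b): allowed.
(a)–(c): allowed.
(a)–(d): forbidden (ΔL, ΔJ).
(b)–(c): forbidden (parity).
(b)–(d): forbidden (parity, ΔL).
(c)–(d): forbidden (parity, ΔL, ΔJ).
Allowed pairs: 2 of 6.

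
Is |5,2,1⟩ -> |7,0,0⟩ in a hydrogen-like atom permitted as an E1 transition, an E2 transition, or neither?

E2

Δl = 0 − 2 = -2; l_i + l_f = 2.
Δm_l = -1.
E1 (Δl = ±1, |Δm_l| ≤ 1): not satisfied.
E2 (Δl = 0,±2, l_i+l_f ≥ 2, |Δm_l| ≤ 2): satisfied.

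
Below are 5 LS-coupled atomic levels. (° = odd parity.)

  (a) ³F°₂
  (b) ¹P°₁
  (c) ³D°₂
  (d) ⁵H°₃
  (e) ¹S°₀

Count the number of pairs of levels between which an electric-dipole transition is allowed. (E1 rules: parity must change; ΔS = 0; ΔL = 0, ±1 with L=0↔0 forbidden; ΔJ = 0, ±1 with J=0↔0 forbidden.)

(a)–(b): forbidden (parity, ΔS, ΔL).
(a)–(c): forbidden (parity).
(a)–(d): forbidden (parity, ΔS, ΔL).
(a)–(e): forbidden (parity, ΔS, ΔL, ΔJ).
(b)–(c): forbidden (parity, ΔS).
(b)–(d): forbidden (parity, ΔS, ΔL, ΔJ).
(b)–(e): forbidden (parity).
(c)–(d): forbidden (parity, ΔS, ΔL).
(c)–(e): forbidden (parity, ΔS, ΔL, ΔJ).
(d)–(e): forbidden (parity, ΔS, ΔL, ΔJ).
Allowed pairs: 0 of 10.

0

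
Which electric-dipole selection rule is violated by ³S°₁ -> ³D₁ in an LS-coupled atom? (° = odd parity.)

Parity must change: odd → even — ✓.
ΔS = 0: S: 1 → 1 — ✓.
ΔL = 0, ±1 (not L=0↔0): L: 0 → 2, ΔL = +2 — ✗.
ΔJ = 0, ±1 (not J=0↔0): J: 1 → 1, ΔJ = +0 — ✓.

the ΔL = 0, ±1 rule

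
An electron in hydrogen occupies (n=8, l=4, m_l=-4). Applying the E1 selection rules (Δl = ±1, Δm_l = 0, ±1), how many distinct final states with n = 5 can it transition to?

E1 requires Δl = ±1, so l_f ∈ {3, 5}; with 0 ≤ l_f ≤ n_f−1 = 4, the allowed l_f values are {3}.
For l_f = 3: m_f ∈ {m_i−1, m_i, m_i+1} ∩ [−3, 3] = {-3} → 1 state.
Total: 1.

1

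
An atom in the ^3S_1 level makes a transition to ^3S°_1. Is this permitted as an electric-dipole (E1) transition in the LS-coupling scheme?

forbidden

Initial level: S=1, L=0, J=1, parity even. Final level: S=1, L=0, J=1, parity odd.
Parity must change: even → odd — ok.
ΔS = 0: S: 1 → 1 — ok.
ΔL = 0, ±1 (not L=0↔0): L: 0 → 0, ΔL = +0 — fails.
ΔJ = 0, ±1 (not J=0↔0): J: 1 → 1, ΔJ = +0 — ok.
Rule(s) violated: ΔL.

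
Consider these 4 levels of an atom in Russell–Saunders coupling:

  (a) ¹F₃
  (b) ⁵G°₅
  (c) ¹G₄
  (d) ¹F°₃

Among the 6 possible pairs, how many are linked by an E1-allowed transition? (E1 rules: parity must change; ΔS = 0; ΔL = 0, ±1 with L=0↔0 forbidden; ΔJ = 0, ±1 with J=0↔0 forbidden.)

(a)–(b): forbidden (ΔS, ΔJ).
(a)–(c): forbidden (parity).
(a)–(d): allowed.
(b)–(c): forbidden (ΔS).
(b)–(d): forbidden (parity, ΔS, ΔJ).
(c)–(d): allowed.
Allowed pairs: 2 of 6.

2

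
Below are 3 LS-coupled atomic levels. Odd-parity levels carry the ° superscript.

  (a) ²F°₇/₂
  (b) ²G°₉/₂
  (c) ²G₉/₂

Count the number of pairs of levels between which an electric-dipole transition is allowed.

2

(a)–(b): forbidden (parity).
(a)–(c): allowed.
(b)–(c): allowed.
Allowed pairs: 2 of 3.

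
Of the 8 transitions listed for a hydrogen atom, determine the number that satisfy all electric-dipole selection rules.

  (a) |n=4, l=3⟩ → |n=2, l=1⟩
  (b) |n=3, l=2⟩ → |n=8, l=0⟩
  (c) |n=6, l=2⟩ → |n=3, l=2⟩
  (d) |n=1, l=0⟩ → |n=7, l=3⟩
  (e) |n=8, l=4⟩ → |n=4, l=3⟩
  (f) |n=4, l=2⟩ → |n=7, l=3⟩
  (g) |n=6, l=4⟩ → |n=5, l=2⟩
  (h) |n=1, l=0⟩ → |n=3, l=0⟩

(a) forbidden — Δl = -2 (E1 requires Δl = ±1)
(b) forbidden — Δl = -2 (E1 requires Δl = ±1)
(c) forbidden — Δl = +0 (E1 requires Δl = ±1)
(d) forbidden — Δl = +3 (E1 requires Δl = ±1)
(e) allowed
(f) allowed
(g) forbidden — Δl = -2 (E1 requires Δl = ±1)
(h) forbidden — Δl = +0 (E1 requires Δl = ±1)
Total allowed: 2 of 8.

2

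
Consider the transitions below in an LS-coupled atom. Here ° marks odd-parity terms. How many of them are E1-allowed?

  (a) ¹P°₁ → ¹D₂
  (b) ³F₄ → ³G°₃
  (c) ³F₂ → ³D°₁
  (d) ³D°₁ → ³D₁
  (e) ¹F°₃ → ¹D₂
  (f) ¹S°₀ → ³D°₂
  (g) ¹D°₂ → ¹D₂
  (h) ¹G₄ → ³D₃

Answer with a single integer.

(a) allowed
(b) allowed
(c) allowed
(d) allowed
(e) allowed
(f) forbidden (parity, ΔS, ΔL, ΔJ fail)
(g) allowed
(h) forbidden (parity, ΔS, ΔL fail)
Total allowed: 6 of 8.

6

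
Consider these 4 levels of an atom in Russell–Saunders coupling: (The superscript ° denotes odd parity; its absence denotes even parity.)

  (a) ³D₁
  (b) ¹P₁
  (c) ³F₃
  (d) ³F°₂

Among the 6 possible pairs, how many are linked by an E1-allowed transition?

2

(a)–(b): forbidden (parity, ΔS).
(a)–(c): forbidden (parity, ΔJ).
(a)–(d): allowed.
(b)–(c): forbidden (parity, ΔS, ΔL, ΔJ).
(b)–(d): forbidden (ΔS, ΔL).
(c)–(d): allowed.
Allowed pairs: 2 of 6.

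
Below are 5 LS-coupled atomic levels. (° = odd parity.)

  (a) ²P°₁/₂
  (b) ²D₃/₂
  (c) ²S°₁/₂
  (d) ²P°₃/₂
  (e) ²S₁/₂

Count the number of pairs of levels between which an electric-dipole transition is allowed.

(a)–(b): allowed.
(a)–(c): forbidden (parity).
(a)–(d): forbidden (parity).
(a)–(e): allowed.
(b)–(c): forbidden (ΔL).
(b)–(d): allowed.
(b)–(e): forbidden (parity, ΔL).
(c)–(d): forbidden (parity).
(c)–(e): forbidden (ΔL).
(d)–(e): allowed.
Allowed pairs: 4 of 10.

4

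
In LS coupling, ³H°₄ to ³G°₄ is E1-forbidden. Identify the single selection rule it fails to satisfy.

parity

Initial level: S=1, L=5, J=4, parity odd. Final level: S=1, L=4, J=4, parity odd.
ΔL = 0, ±1 (not L=0↔0): L: 5 → 4, ΔL = -1 — ✓.
Parity must change: odd → odd — ✗.
ΔJ = 0, ±1 (not J=0↔0): J: 4 → 4, ΔJ = +0 — ✓.
ΔS = 0: S: 1 → 1 — ✓.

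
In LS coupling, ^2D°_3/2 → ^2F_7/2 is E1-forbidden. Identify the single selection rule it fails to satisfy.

ΔS = 0: S: 1/2 → 1/2 — passes.
Parity must change: odd → even — passes.
ΔL = 0, ±1 (not L=0↔0): L: 2 → 3, ΔL = +1 — passes.
ΔJ = 0, ±1 (not J=0↔0): J: 3/2 → 7/2, ΔJ = +2 — fails.

the ΔJ = 0, ±1 rule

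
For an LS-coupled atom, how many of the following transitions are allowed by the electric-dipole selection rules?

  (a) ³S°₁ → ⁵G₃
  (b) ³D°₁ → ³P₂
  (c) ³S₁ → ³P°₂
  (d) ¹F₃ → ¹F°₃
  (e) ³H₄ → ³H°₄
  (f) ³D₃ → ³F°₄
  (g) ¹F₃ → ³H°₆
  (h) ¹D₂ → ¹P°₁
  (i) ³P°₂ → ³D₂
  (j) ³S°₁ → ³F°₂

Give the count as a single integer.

(a) forbidden (ΔS, ΔL, ΔJ fail)
(b) allowed
(c) allowed
(d) allowed
(e) allowed
(f) allowed
(g) forbidden (ΔS, ΔL, ΔJ fail)
(h) allowed
(i) allowed
(j) forbidden (parity, ΔL fail)
Total allowed: 7 of 10.

7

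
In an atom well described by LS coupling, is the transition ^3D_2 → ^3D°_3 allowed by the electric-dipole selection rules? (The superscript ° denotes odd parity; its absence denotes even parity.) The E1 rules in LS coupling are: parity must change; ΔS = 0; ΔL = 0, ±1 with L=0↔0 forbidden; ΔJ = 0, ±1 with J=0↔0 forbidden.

allowed

Reading off the term symbols: S 1→1, L 2→2, J 2→3, parity even→odd.
ΔL = 0, ±1 (not L=0↔0): L: 2 → 2, ΔL = +0 — passes.
ΔJ = 0, ±1 (not J=0↔0): J: 2 → 3, ΔJ = +1 — passes.
ΔS = 0: S: 1 → 1 — passes.
Parity must change: even → odd — passes.
All four E1 rules are satisfied.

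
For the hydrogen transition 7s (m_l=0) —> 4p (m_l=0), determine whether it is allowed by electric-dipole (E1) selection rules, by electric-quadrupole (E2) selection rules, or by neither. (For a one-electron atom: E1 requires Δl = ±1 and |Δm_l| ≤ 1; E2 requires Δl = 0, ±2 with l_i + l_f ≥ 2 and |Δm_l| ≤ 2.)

E1

Δl = 1 − 0 = +1; l_i + l_f = 1.
Δm_l = +0.
E1 (Δl = ±1, |Δm_l| ≤ 1): satisfied.
E2 (Δl = 0,±2, l_i+l_f ≥ 2, |Δm_l| ≤ 2): not satisfied.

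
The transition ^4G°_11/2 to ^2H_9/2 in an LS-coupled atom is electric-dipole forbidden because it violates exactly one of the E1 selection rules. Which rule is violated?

the ΔS = 0 rule

Reading off the term symbols: S 3/2→1/2, L 4→5, J 11/2→9/2, parity odd→even.
Parity must change: odd → even — satisfied.
ΔS = 0: S: 3/2 → 1/2 — violated.
ΔL = 0, ±1 (not L=0↔0): L: 4 → 5, ΔL = +1 — satisfied.
ΔJ = 0, ±1 (not J=0↔0): J: 11/2 → 9/2, ΔJ = -1 — satisfied.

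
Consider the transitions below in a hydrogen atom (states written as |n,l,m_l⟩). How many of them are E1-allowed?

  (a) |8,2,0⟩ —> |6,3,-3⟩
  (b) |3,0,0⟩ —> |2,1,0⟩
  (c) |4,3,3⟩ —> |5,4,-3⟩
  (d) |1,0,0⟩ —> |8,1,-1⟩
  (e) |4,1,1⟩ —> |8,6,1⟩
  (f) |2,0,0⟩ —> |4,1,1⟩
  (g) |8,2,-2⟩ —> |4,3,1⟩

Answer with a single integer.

3

(a) forbidden — Δm_l = -3 (E1 requires Δm_l = 0, ±1)
(b) allowed
(c) forbidden — Δm_l = -6 (E1 requires Δm_l = 0, ±1)
(d) allowed
(e) forbidden — Δl = +5 (E1 requires Δl = ±1)
(f) allowed
(g) forbidden — Δm_l = +3 (E1 requires Δm_l = 0, ±1)
Total allowed: 3 of 7.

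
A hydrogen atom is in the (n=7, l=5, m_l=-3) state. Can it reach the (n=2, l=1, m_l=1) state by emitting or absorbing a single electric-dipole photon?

forbidden

Initial l = 5, final l = 1, so Δl = -4. E1 requires Δl = ±1: fails.
m_l: -3 → 1 (Δm_l = +4). |Δm_l| ≤ 1 fails.
The transition is electric-dipole forbidden.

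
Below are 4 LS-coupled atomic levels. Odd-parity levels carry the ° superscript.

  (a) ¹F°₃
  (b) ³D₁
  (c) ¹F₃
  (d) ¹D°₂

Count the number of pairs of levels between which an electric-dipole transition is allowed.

(a)–(b): forbidden (ΔS, ΔJ).
(a)–(c): allowed.
(a)–(d): forbidden (parity).
(b)–(c): forbidden (parity, ΔS, ΔJ).
(b)–(d): forbidden (ΔS).
(c)–(d): allowed.
Allowed pairs: 2 of 6.

2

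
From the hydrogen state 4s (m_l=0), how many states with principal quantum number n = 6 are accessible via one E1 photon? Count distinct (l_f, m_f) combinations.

E1 requires Δl = ±1, so l_f ∈ {-1, 1}; with 0 ≤ l_f ≤ n_f−1 = 5, the allowed l_f values are {1}.
For l_f = 1: m_f ∈ {m_i−1, m_i, m_i+1} ∩ [−1, 1] = {-1, 0, 1} → 3 states.
Total: 3.

3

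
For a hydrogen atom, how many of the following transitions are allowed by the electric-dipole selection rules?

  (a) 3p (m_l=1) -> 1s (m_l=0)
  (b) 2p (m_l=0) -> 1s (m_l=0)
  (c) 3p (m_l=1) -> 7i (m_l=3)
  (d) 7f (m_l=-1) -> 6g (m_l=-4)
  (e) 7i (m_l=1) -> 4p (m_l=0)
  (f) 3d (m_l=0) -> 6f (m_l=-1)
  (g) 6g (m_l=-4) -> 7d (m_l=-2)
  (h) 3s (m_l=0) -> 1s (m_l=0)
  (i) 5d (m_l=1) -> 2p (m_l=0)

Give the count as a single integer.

4

(a) allowed
(b) allowed
(c) forbidden — Δl = +5 (E1 requires Δl = ±1); Δm_l = +2 (E1 requires Δm_l = 0, ±1)
(d) forbidden — Δm_l = -3 (E1 requires Δm_l = 0, ±1)
(e) forbidden — Δl = -5 (E1 requires Δl = ±1)
(f) allowed
(g) forbidden — Δl = -2 (E1 requires Δl = ±1); Δm_l = +2 (E1 requires Δm_l = 0, ±1)
(h) forbidden — Δl = +0 (E1 requires Δl = ±1)
(i) allowed
Total allowed: 4 of 9.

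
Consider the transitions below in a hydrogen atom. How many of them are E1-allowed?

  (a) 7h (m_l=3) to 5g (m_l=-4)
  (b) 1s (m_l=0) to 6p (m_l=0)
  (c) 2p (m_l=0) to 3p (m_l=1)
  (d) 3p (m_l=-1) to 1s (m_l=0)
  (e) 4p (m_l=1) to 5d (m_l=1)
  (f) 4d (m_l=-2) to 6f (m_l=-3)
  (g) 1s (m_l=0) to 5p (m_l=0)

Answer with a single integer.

(a) forbidden — Δm_l = -7 (E1 requires Δm_l = 0, ±1)
(b) allowed
(c) forbidden — Δl = +0 (E1 requires Δl = ±1)
(d) allowed
(e) allowed
(f) allowed
(g) allowed
Total allowed: 5 of 7.

5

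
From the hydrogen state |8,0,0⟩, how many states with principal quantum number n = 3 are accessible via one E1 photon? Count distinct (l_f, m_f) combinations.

3

E1 requires Δl = ±1, so l_f ∈ {-1, 1}; with 0 ≤ l_f ≤ n_f−1 = 2, the allowed l_f values are {1}.
For l_f = 1: m_f ∈ {m_i−1, m_i, m_i+1} ∩ [−1, 1] = {-1, 0, 1} → 3 states.
Total: 3.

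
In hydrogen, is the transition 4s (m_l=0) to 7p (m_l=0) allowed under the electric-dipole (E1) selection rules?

allowed

l: 0 → 1 (Δl = +1). Δl = ±1 ✓.
m_l: 0 → 0 (Δm_l = +0). |Δm_l| ≤ 1 ✓.
All E1 selection rules are satisfied.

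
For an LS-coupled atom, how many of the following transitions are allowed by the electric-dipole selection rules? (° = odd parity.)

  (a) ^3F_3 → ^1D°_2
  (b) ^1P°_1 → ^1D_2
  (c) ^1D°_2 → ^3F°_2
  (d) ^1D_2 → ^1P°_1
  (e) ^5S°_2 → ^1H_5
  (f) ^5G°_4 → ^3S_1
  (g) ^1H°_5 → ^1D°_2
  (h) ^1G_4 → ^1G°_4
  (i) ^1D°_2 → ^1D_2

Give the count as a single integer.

4

(a) forbidden (ΔS fails)
(b) allowed
(c) forbidden (parity, ΔS fail)
(d) allowed
(e) forbidden (ΔS, ΔL, ΔJ fail)
(f) forbidden (ΔS, ΔL, ΔJ fail)
(g) forbidden (parity, ΔL, ΔJ fail)
(h) allowed
(i) allowed
Total allowed: 4 of 9.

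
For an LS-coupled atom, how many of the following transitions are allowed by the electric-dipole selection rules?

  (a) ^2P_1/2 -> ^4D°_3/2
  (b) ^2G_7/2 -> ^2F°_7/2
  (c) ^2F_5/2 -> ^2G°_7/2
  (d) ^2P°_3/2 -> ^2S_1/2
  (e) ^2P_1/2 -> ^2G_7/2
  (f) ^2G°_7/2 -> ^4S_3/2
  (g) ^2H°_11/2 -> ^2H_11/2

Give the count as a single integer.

4

(a) forbidden (ΔS fails)
(b) allowed
(c) allowed
(d) allowed
(e) forbidden (parity, ΔL, ΔJ fail)
(f) forbidden (ΔS, ΔL, ΔJ fail)
(g) allowed
Total allowed: 4 of 7.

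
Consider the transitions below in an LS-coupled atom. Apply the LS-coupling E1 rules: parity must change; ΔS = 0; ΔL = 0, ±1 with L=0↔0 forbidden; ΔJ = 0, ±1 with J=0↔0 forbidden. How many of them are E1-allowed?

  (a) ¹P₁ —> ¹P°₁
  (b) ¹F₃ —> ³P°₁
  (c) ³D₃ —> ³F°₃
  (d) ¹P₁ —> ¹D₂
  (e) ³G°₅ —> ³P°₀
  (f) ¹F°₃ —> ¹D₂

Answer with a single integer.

3

(a) allowed
(b) forbidden (ΔS, ΔL, ΔJ fail)
(c) allowed
(d) forbidden (parity fails)
(e) forbidden (parity, ΔL, ΔJ fail)
(f) allowed
Total allowed: 3 of 6.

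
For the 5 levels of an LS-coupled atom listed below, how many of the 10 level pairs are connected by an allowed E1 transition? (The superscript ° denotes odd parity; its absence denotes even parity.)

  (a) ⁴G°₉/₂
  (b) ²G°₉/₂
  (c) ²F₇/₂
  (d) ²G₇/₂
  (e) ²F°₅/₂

(a)–(b): forbidden (parity, ΔS).
(a)–(c): forbidden (ΔS).
(a)–(d): forbidden (ΔS).
(a)–(e): forbidden (parity, ΔS, ΔJ).
(b)–(c): allowed.
(b)–(d): allowed.
(b)–(e): forbidden (parity, ΔJ).
(c)–(d): forbidden (parity).
(c)–(e): allowed.
(d)–(e): allowed.
Allowed pairs: 4 of 10.

4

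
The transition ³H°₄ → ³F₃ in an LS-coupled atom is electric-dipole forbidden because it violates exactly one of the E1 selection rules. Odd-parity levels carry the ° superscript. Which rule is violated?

Initial level: S=1, L=5, J=4, parity odd. Final level: S=1, L=3, J=3, parity even.
Parity must change: odd → even — ✓.
ΔS = 0: S: 1 → 1 — ✓.
ΔL = 0, ±1 (not L=0↔0): L: 5 → 3, ΔL = -2 — ✗.
ΔJ = 0, ±1 (not J=0↔0): J: 4 → 3, ΔJ = -1 — ✓.

the ΔL = 0, ±1 rule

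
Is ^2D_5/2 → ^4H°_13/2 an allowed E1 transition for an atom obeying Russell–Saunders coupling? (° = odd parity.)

forbidden

Initial level: S=1/2, L=2, J=5/2, parity even. Final level: S=3/2, L=5, J=13/2, parity odd.
Parity must change: even → odd — ok.
ΔS = 0: S: 1/2 → 3/2 — fails.
ΔL = 0, ±1 (not L=0↔0): L: 2 → 5, ΔL = +3 — fails.
ΔJ = 0, ±1 (not J=0↔0): J: 5/2 → 13/2, ΔJ = +4 — fails.
Rule(s) violated: ΔS, ΔL, ΔJ.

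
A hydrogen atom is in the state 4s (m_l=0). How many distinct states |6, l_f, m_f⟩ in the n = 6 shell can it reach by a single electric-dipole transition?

E1 requires Δl = ±1, so l_f ∈ {-1, 1}; with 0 ≤ l_f ≤ n_f−1 = 5, the allowed l_f values are {1}.
For l_f = 1: m_f ∈ {m_i−1, m_i, m_i+1} ∩ [−1, 1] = {-1, 0, 1} → 3 states.
Total: 3.

3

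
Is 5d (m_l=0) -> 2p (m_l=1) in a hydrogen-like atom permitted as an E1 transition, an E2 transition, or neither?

E1

Δl = 1 − 2 = -1; l_i + l_f = 3.
Δm_l = +1.
E1 (Δl = ±1, |Δm_l| ≤ 1): satisfied.
E2 (Δl = 0,±2, l_i+l_f ≥ 2, |Δm_l| ≤ 2): not satisfied.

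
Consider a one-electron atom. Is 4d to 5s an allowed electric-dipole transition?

forbidden

Δl = 0 − 2 = -2; the E1 rule Δl = ±1 is fails.
The transition is electric-dipole forbidden.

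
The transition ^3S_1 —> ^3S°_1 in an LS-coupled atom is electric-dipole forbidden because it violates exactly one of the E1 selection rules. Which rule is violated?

the L=0 ↔ L=0 exclusion

ΔS = 0: S: 1 → 1 — satisfied.
Parity must change: even → odd — satisfied.
ΔL = 0, ±1 (not L=0↔0): L: 0 → 0, ΔL = +0 — violated.
ΔJ = 0, ±1 (not J=0↔0): J: 1 → 1, ΔJ = +0 — satisfied.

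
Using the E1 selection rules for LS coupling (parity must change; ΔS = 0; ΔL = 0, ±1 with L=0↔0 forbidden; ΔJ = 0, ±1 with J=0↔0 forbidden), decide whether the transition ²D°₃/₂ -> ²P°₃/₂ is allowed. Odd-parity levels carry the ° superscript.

forbidden

Parity must change: odd → odd — violated.
ΔS = 0: S: 1/2 → 1/2 — satisfied.
ΔL = 0, ±1 (not L=0↔0): L: 2 → 1, ΔL = -1 — satisfied.
ΔJ = 0, ±1 (not J=0↔0): J: 3/2 → 3/2, ΔJ = +0 — satisfied.
Rule(s) violated: parity.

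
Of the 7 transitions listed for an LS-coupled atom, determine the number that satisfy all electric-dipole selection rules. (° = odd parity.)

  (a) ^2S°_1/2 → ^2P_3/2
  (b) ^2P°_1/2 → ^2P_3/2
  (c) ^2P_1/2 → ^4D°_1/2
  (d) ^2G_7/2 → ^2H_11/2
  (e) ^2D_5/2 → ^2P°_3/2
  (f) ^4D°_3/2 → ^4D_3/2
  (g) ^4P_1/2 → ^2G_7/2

4

(a) allowed
(b) allowed
(c) forbidden (ΔS fails)
(d) forbidden (parity, ΔJ fail)
(e) allowed
(f) allowed
(g) forbidden (parity, ΔS, ΔL, ΔJ fail)
Total allowed: 4 of 7.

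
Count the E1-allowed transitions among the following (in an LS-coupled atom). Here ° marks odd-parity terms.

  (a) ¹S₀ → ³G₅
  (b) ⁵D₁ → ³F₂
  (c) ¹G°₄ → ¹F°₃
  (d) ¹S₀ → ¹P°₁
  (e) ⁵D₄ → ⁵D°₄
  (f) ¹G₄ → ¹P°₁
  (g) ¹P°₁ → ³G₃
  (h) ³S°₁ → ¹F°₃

2

(a) forbidden (parity, ΔS, ΔL, ΔJ fail)
(b) forbidden (parity, ΔS fail)
(c) forbidden (parity fails)
(d) allowed
(e) allowed
(f) forbidden (ΔL, ΔJ fail)
(g) forbidden (ΔS, ΔL, ΔJ fail)
(h) forbidden (parity, ΔS, ΔL, ΔJ fail)
Total allowed: 2 of 8.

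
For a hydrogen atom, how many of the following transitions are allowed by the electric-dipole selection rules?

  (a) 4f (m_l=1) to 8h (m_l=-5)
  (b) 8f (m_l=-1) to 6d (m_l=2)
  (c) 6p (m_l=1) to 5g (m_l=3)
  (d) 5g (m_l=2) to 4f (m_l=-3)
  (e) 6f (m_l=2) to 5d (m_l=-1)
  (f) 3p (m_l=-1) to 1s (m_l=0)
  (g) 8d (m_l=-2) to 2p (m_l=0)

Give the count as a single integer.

1

(a) forbidden — Δl = +2 (E1 requires Δl = ±1); Δm_l = -6 (E1 requires Δm_l = 0, ±1)
(b) forbidden — Δm_l = +3 (E1 requires Δm_l = 0, ±1)
(c) forbidden — Δl = +3 (E1 requires Δl = ±1); Δm_l = +2 (E1 requires Δm_l = 0, ±1)
(d) forbidden — Δm_l = -5 (E1 requires Δm_l = 0, ±1)
(e) forbidden — Δm_l = -3 (E1 requires Δm_l = 0, ±1)
(f) allowed
(g) forbidden — Δm_l = +2 (E1 requires Δm_l = 0, ±1)
Total allowed: 1 of 7.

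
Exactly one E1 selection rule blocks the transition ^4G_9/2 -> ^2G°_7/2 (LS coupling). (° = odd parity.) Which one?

Parity must change: even → odd — ✓.
ΔL = 0, ±1 (not L=0↔0): L: 4 → 4, ΔL = +0 — ✓.
ΔJ = 0, ±1 (not J=0↔0): J: 9/2 → 7/2, ΔJ = -1 — ✓.
ΔS = 0: S: 3/2 → 1/2 — ✗.

the ΔS = 0 rule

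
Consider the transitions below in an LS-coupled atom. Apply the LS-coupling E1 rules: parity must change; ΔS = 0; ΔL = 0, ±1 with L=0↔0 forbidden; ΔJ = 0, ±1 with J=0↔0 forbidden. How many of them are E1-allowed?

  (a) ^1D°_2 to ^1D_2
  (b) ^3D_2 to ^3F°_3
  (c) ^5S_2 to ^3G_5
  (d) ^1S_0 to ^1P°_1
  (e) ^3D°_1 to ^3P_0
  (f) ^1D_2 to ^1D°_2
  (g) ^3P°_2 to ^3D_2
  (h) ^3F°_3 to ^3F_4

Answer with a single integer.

7

(a) allowed
(b) allowed
(c) forbidden (parity, ΔS, ΔL, ΔJ fail)
(d) allowed
(e) allowed
(f) allowed
(g) allowed
(h) allowed
Total allowed: 7 of 8.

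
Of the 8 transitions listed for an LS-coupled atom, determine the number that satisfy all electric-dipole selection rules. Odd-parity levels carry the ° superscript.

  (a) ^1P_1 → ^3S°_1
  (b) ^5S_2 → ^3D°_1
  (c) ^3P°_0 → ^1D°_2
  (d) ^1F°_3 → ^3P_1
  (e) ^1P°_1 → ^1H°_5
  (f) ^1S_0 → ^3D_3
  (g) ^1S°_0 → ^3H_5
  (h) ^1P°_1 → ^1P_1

1

(a) forbidden (ΔS fails)
(b) forbidden (ΔS, ΔL fail)
(c) forbidden (parity, ΔS, ΔJ fail)
(d) forbidden (ΔS, ΔL, ΔJ fail)
(e) forbidden (parity, ΔL, ΔJ fail)
(f) forbidden (parity, ΔS, ΔL, ΔJ fail)
(g) forbidden (ΔS, ΔL, ΔJ fail)
(h) allowed
Total allowed: 1 of 8.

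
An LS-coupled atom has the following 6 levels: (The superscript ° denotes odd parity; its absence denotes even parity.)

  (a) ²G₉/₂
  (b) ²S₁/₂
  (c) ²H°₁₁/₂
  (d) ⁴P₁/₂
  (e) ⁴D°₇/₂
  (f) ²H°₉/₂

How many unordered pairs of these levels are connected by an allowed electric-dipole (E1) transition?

2

(a)–(b): forbidden (parity, ΔL, ΔJ).
(a)–(c): allowed.
(a)–(d): forbidden (parity, ΔS, ΔL, ΔJ).
(a)–(e): forbidden (ΔS, ΔL).
(a)–(f): allowed.
(b)–(c): forbidden (ΔL, ΔJ).
(b)–(d): forbidden (parity, ΔS).
(b)–(e): forbidden (ΔS, ΔL, ΔJ).
(b)–(f): forbidden (ΔL, ΔJ).
(c)–(d): forbidden (ΔS, ΔL, ΔJ).
(c)–(e): forbidden (parity, ΔS, ΔL, ΔJ).
(c)–(f): forbidden (parity).
(d)–(e): forbidden (ΔJ).
(d)–(f): forbidden (ΔS, ΔL, ΔJ).
(e)–(f): forbidden (parity, ΔS, ΔL).
Allowed pairs: 2 of 15.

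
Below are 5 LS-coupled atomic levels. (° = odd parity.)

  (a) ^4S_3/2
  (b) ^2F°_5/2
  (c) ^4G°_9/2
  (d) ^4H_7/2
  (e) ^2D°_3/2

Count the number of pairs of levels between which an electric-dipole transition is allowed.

1

(a)–(b): forbidden (ΔS, ΔL).
(a)–(c): forbidden (ΔL, ΔJ).
(a)–(d): forbidden (parity, ΔL, ΔJ).
(a)–(e): forbidden (ΔS, ΔL).
(b)–(c): forbidden (parity, ΔS, ΔJ).
(b)–(d): forbidden (ΔS, ΔL).
(b)–(e): forbidden (parity).
(c)–(d): allowed.
(c)–(e): forbidden (parity, ΔS, ΔL, ΔJ).
(d)–(e): forbidden (ΔS, ΔL, ΔJ).
Allowed pairs: 1 of 10.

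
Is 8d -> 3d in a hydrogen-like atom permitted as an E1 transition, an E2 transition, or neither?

Δl = 2 − 2 = +0; l_i + l_f = 4.
E1 (Δl = ±1): not satisfied.
E2 (Δl = 0,±2, l_i+l_f ≥ 2): satisfied.

E2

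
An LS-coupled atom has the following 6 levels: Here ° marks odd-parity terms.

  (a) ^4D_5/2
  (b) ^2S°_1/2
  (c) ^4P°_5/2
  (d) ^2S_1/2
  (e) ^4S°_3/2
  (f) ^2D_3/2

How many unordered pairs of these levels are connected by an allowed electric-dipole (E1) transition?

1

(a)–(b): forbidden (ΔS, ΔL, ΔJ).
(a)–(c): allowed.
(a)–(d): forbidden (parity, ΔS, ΔL, ΔJ).
(a)–(e): forbidden (ΔL).
(a)–(f): forbidden (parity, ΔS).
(b)–(c): forbidden (parity, ΔS, ΔJ).
(b)–(d): forbidden (ΔL).
(b)–(e): forbidden (parity, ΔS, ΔL).
(b)–(f): forbidden (ΔL).
(c)–(d): forbidden (ΔS, ΔJ).
(c)–(e): forbidden (parity).
(c)–(f): forbidden (ΔS).
(d)–(e): forbidden (ΔS, ΔL).
(d)–(f): forbidden (parity, ΔL).
(e)–(f): forbidden (ΔS, ΔL).
Allowed pairs: 1 of 15.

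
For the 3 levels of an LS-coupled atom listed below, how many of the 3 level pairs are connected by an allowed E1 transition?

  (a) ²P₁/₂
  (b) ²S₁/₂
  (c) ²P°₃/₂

(a)–(b): forbidden (parity).
(a)–(c): allowed.
(b)–(c): allowed.
Allowed pairs: 2 of 3.

2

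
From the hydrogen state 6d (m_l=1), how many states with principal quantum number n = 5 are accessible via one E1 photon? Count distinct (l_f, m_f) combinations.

E1 requires Δl = ±1, so l_f ∈ {1, 3}; with 0 ≤ l_f ≤ n_f−1 = 4, the allowed l_f values are {1, 3}.
For l_f = 1: m_f ∈ {m_i−1, m_i, m_i+1} ∩ [−1, 1] = {0, 1} → 2 states.
For l_f = 3: m_f ∈ {m_i−1, m_i, m_i+1} ∩ [−3, 3] = {0, 1, 2} → 3 states.
Total: 5.

5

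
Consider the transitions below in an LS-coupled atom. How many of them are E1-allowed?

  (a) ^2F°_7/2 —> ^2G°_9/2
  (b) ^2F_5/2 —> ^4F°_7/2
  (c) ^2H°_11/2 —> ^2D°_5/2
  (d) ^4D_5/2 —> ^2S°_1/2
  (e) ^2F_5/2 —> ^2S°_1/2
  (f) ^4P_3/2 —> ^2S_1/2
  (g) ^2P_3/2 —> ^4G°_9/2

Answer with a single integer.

0

(a) forbidden (parity fails)
(b) forbidden (ΔS fails)
(c) forbidden (parity, ΔL, ΔJ fail)
(d) forbidden (ΔS, ΔL, ΔJ fail)
(e) forbidden (ΔL, ΔJ fail)
(f) forbidden (parity, ΔS fail)
(g) forbidden (ΔS, ΔL, ΔJ fail)
Total allowed: 0 of 7.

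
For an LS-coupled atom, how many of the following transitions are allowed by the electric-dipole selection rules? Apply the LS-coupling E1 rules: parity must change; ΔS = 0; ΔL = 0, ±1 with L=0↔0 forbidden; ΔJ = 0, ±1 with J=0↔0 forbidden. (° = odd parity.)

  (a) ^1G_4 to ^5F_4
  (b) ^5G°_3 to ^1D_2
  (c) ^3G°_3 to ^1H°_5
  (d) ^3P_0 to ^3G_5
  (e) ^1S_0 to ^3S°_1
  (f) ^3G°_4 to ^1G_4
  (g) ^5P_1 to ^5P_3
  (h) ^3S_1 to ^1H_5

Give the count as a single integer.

(a) forbidden (parity, ΔS fail)
(b) forbidden (ΔS, ΔL fail)
(c) forbidden (parity, ΔS, ΔJ fail)
(d) forbidden (parity, ΔL, ΔJ fail)
(e) forbidden (ΔS, ΔL fail)
(f) forbidden (ΔS fails)
(g) forbidden (parity, ΔJ fail)
(h) forbidden (parity, ΔS, ΔL, ΔJ fail)
Total allowed: 0 of 8.

0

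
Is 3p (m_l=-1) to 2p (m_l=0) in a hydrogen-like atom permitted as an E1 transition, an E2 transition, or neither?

Δl = 1 − 1 = +0; l_i + l_f = 2.
Δm_l = +1.
E1 (Δl = ±1, |Δm_l| ≤ 1): not satisfied.
E2 (Δl = 0,±2, l_i+l_f ≥ 2, |Δm_l| ≤ 2): satisfied.

E2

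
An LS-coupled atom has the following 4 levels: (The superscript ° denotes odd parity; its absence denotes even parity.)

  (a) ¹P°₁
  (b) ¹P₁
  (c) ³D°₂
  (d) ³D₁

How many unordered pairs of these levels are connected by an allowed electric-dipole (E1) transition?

2

(a)–(b): allowed.
(a)–(c): forbidden (parity, ΔS).
(a)–(d): forbidden (ΔS).
(b)–(c): forbidden (ΔS).
(b)–(d): forbidden (parity, ΔS).
(c)–(d): allowed.
Allowed pairs: 2 of 6.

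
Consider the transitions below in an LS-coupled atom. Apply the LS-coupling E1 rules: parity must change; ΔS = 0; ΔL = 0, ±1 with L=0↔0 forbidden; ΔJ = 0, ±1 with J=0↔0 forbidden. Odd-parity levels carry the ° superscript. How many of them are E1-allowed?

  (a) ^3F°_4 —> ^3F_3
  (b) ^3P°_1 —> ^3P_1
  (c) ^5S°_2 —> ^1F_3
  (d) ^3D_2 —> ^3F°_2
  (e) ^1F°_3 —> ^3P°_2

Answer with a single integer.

3

(a) allowed
(b) allowed
(c) forbidden (ΔS, ΔL fail)
(d) allowed
(e) forbidden (parity, ΔS, ΔL fail)
Total allowed: 3 of 5.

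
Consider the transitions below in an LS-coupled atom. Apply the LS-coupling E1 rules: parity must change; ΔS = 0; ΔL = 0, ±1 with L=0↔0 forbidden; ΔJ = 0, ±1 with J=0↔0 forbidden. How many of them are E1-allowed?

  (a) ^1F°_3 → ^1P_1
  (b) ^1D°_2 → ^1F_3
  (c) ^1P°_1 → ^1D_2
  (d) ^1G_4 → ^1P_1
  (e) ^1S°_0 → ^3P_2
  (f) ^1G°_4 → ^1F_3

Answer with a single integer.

3

(a) forbidden (ΔL, ΔJ fail)
(b) allowed
(c) allowed
(d) forbidden (parity, ΔL, ΔJ fail)
(e) forbidden (ΔS, ΔJ fail)
(f) allowed
Total allowed: 3 of 6.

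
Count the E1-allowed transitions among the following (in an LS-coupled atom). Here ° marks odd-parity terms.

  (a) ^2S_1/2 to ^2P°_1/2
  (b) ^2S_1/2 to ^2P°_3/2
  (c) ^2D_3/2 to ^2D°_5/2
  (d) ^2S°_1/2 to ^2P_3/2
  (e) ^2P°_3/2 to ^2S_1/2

(a) allowed
(b) allowed
(c) allowed
(d) allowed
(e) allowed
Total allowed: 5 of 5.

5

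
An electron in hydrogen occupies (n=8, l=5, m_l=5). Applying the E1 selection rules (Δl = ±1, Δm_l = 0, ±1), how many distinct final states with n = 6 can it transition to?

E1 requires Δl = ±1, so l_f ∈ {4, 6}; with 0 ≤ l_f ≤ n_f−1 = 5, the allowed l_f values are {4}.
For l_f = 4: m_f ∈ {m_i−1, m_i, m_i+1} ∩ [−4, 4] = {4} → 1 state.
Total: 1.

1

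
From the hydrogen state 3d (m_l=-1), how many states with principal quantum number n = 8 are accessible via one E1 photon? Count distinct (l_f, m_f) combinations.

E1 requires Δl = ±1, so l_f ∈ {1, 3}; with 0 ≤ l_f ≤ n_f−1 = 7, the allowed l_f values are {1, 3}.
For l_f = 1: m_f ∈ {m_i−1, m_i, m_i+1} ∩ [−1, 1] = {-1, 0} → 2 states.
For l_f = 3: m_f ∈ {m_i−1, m_i, m_i+1} ∩ [−3, 3] = {-2, -1, 0} → 3 states.
Total: 5.

5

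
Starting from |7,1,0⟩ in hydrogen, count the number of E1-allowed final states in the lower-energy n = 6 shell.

4

E1 requires Δl = ±1, so l_f ∈ {0, 2}; with 0 ≤ l_f ≤ n_f−1 = 5, the allowed l_f values are {0, 2}.
For l_f = 0: m_f ∈ {m_i−1, m_i, m_i+1} ∩ [−0, 0] = {0} → 1 state.
For l_f = 2: m_f ∈ {m_i−1, m_i, m_i+1} ∩ [−2, 2] = {-1, 0, 1} → 3 states.
Total: 4.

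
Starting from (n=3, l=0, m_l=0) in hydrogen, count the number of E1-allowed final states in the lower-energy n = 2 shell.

E1 requires Δl = ±1, so l_f ∈ {-1, 1}; with 0 ≤ l_f ≤ n_f−1 = 1, the allowed l_f values are {1}.
For l_f = 1: m_f ∈ {m_i−1, m_i, m_i+1} ∩ [−1, 1] = {-1, 0, 1} → 3 states.
Total: 3.

3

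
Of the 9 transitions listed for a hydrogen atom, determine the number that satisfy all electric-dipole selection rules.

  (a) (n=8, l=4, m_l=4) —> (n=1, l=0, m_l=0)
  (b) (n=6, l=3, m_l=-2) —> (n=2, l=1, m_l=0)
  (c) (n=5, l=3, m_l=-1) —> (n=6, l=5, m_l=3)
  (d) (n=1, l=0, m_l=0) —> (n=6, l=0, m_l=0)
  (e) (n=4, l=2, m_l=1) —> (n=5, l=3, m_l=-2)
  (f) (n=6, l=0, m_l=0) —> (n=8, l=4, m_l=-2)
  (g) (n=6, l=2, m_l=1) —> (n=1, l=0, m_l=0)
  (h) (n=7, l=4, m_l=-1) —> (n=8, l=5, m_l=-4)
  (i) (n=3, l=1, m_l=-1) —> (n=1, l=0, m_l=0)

(a) forbidden — Δl = -4 (E1 requires Δl = ±1); Δm_l = -4 (E1 requires Δm_l = 0, ±1)
(b) forbidden — Δl = -2 (E1 requires Δl = ±1); Δm_l = +2 (E1 requires Δm_l = 0, ±1)
(c) forbidden — Δl = +2 (E1 requires Δl = ±1); Δm_l = +4 (E1 requires Δm_l = 0, ±1)
(d) forbidden — Δl = +0 (E1 requires Δl = ±1)
(e) forbidden — Δm_l = -3 (E1 requires Δm_l = 0, ±1)
(f) forbidden — Δl = +4 (E1 requires Δl = ±1); Δm_l = -2 (E1 requires Δm_l = 0, ±1)
(g) forbidden — Δl = -2 (E1 requires Δl = ±1)
(h) forbidden — Δm_l = -3 (E1 requires Δm_l = 0, ±1)
(i) allowed
Total allowed: 1 of 9.

1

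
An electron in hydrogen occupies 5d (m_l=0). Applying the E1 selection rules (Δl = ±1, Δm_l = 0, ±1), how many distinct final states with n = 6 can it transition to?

E1 requires Δl = ±1, so l_f ∈ {1, 3}; with 0 ≤ l_f ≤ n_f−1 = 5, the allowed l_f values are {1, 3}.
For l_f = 1: m_f ∈ {m_i−1, m_i, m_i+1} ∩ [−1, 1] = {-1, 0, 1} → 3 states.
For l_f = 3: m_f ∈ {m_i−1, m_i, m_i+1} ∩ [−3, 3] = {-1, 0, 1} → 3 states.
Total: 6.

6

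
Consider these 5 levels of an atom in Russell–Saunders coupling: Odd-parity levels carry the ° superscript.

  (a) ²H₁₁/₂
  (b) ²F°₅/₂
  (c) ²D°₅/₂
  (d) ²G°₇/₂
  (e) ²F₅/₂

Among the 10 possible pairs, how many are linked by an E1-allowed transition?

(a)–(b): forbidden (ΔL, ΔJ).
(a)–(c): forbidden (ΔL, ΔJ).
(a)–(d): forbidden (ΔJ).
(a)–(e): forbidden (parity, ΔL, ΔJ).
(b)–(c): forbidden (parity).
(b)–(d): forbidden (parity).
(b)–(e): allowed.
(c)–(d): forbidden (parity, ΔL).
(c)–(e): allowed.
(d)–(e): allowed.
Allowed pairs: 3 of 10.

3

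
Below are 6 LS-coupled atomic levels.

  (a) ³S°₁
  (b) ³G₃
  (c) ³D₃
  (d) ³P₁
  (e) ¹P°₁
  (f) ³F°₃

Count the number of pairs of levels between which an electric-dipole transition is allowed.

3

(a)–(b): forbidden (ΔL, ΔJ).
(a)–(c): forbidden (ΔL, ΔJ).
(a)–(d): allowed.
(a)–(e): forbidden (parity, ΔS).
(a)–(f): forbidden (parity, ΔL, ΔJ).
(b)–(c): forbidden (parity, ΔL).
(b)–(d): forbidden (parity, ΔL, ΔJ).
(b)–(e): forbidden (ΔS, ΔL, ΔJ).
(b)–(f): allowed.
(c)–(d): forbidden (parity, ΔJ).
(c)–(e): forbidden (ΔS, ΔJ).
(c)–(f): allowed.
(d)–(e): forbidden (ΔS).
(d)–(f): forbidden (ΔL, ΔJ).
(e)–(f): forbidden (parity, ΔS, ΔL, ΔJ).
Allowed pairs: 3 of 15.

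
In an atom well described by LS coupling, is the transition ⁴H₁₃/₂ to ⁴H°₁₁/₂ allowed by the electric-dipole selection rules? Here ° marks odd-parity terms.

Initial level: S=3/2, L=5, J=13/2, parity even. Final level: S=3/2, L=5, J=11/2, parity odd.
Parity must change: even → odd — satisfied.
ΔS = 0: S: 3/2 → 3/2 — satisfied.
ΔL = 0, ±1 (not L=0↔0): L: 5 → 5, ΔL = +0 — satisfied.
ΔJ = 0, ±1 (not J=0↔0): J: 13/2 → 11/2, ΔJ = -1 — satisfied.
All four E1 rules are satisfied.

allowed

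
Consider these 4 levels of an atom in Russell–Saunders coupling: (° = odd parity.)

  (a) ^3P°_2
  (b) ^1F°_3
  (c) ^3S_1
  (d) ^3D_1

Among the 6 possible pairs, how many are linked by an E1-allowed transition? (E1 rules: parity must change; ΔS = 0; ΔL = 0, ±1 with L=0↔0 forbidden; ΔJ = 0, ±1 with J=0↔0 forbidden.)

2

(a)–(b): forbidden (parity, ΔS, ΔL).
(a)–(c): allowed.
(a)–(d): allowed.
(b)–(c): forbidden (ΔS, ΔL, ΔJ).
(b)–(d): forbidden (ΔS, ΔJ).
(c)–(d): forbidden (parity, ΔL).
Allowed pairs: 2 of 6.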